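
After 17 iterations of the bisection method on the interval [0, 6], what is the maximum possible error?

Bisection error bound: |error| ≤ (b-a)/2^n
|error| ≤ (6 - 0)/2^17 = 6/2^17
|error| ≤ 0.0000457764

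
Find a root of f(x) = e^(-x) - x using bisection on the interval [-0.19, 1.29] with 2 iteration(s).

f(x) = e^(-x) - x
Initial interval: [-0.19, 1.29]

Iteration 1:
  c_1 = (-0.190000 + 1.290000)/2 = 0.550000
  f(c_1) = f(0.550000) = 0.026950
  f(a) × f(c) ≥ 0, new interval: [0.550000, 1.290000]
Iteration 2:
  c_2 = (0.550000 + 1.290000)/2 = 0.920000
  f(c_2) = f(0.920000) = -0.521481
  f(a) × f(c) < 0, new interval: [0.550000, 0.920000]

After 2 iteration(s), the approximation is c_2 = 0.920000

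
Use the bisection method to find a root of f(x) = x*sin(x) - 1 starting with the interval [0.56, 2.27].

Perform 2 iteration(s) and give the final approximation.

f(x) = x*sin(x) - 1
Initial interval: [0.56, 2.27]

Iteration 1:
  c_1 = (0.560000 + 2.270000)/2 = 1.415000
  f(c_1) = f(1.415000) = 0.397862
  f(a) × f(c) < 0, new interval: [0.560000, 1.415000]
Iteration 2:
  c_2 = (0.560000 + 1.415000)/2 = 0.987500
  f(c_2) = f(0.987500) = -0.175782
  f(a) × f(c) ≥ 0, new interval: [0.987500, 1.415000]

After 2 iteration(s), the approximation is c_2 = 0.987500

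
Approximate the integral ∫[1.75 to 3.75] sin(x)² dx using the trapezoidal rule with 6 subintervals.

f(x) = sin(x)²
a = 1.75, b = 3.75, n = 6
h = (b - a)/n = 0.333333

Trapezoidal rule: (h/2)[f(x₀) + 2f(x₁) + 2f(x₂) + ... + f(xₙ)]

x_0 = 1.7500, f(x_0) = 0.968228, coefficient = 1
x_1 = 2.0833, f(x_1) = 0.759518, coefficient = 2
x_2 = 2.4167, f(x_2) = 0.439675, coefficient = 2
x_3 = 2.7500, f(x_3) = 0.145665, coefficient = 2
x_4 = 3.0833, f(x_4) = 0.003390, coefficient = 2
x_5 = 3.4167, f(x_5) = 0.073776, coefficient = 2
x_6 = 3.7500, f(x_6) = 0.326682, coefficient = 1

I ≈ (0.333333/2) × 4.138960 = 0.689827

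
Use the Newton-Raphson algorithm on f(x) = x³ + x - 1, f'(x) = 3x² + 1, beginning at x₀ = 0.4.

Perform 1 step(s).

f(x) = x³ + x - 1
f'(x) = 3x² + 1
x₀ = 0.4

Newton-Raphson formula: x_{n+1} = x_n - f(x_n)/f'(x_n)

Iteration 1:
  f(0.400000) = -0.536000
  f'(0.400000) = 1.480000
  x_1 = 0.400000 - (-0.536000)/1.480000 = 0.762162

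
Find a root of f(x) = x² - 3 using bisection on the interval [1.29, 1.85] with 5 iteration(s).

f(x) = x² - 3
Initial interval: [1.29, 1.85]

Iteration 1:
  c_1 = (1.290000 + 1.850000)/2 = 1.570000
  f(c_1) = f(1.570000) = -0.535100
  f(a) × f(c) ≥ 0, new interval: [1.570000, 1.850000]
Iteration 2:
  c_2 = (1.570000 + 1.850000)/2 = 1.710000
  f(c_2) = f(1.710000) = -0.075900
  f(a) × f(c) ≥ 0, new interval: [1.710000, 1.850000]
Iteration 3:
  c_3 = (1.710000 + 1.850000)/2 = 1.780000
  f(c_3) = f(1.780000) = 0.168400
  f(a) × f(c) < 0, new interval: [1.710000, 1.780000]
Iteration 4:
  c_4 = (1.710000 + 1.780000)/2 = 1.745000
  f(c_4) = f(1.745000) = 0.045025
  f(a) × f(c) < 0, new interval: [1.710000, 1.745000]
Iteration 5:
  c_5 = (1.710000 + 1.745000)/2 = 1.727500
  f(c_5) = f(1.727500) = -0.015744
  f(a) × f(c) ≥ 0, new interval: [1.727500, 1.745000]

After 5 iteration(s), the approximation is c_5 = 1.727500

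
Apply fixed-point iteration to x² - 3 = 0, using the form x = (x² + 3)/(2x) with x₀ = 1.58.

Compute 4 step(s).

Equation: x² - 3 = 0
Fixed-point form: x = (x² + 3)/(2x)
x₀ = 1.58

x_1 = g(1.580000) = 1.739367
x_2 = g(1.739367) = 1.732066
x_3 = g(1.732066) = 1.732051
x_4 = g(1.732051) = 1.732051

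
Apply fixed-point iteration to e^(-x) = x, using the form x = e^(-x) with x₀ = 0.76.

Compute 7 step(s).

Equation: e^(-x) = x
Fixed-point form: x = e^(-x)
x₀ = 0.76

x_1 = g(0.760000) = 0.467666
x_2 = g(0.467666) = 0.626462
x_3 = g(0.626462) = 0.534479
x_4 = g(0.534479) = 0.585974
x_5 = g(0.585974) = 0.556563
x_6 = g(0.556563) = 0.573176
x_7 = g(0.573176) = 0.563732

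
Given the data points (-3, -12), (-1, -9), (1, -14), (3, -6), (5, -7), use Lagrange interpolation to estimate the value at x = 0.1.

Lagrange interpolation formula:
P(x) = Σ yᵢ × Lᵢ(x)
where Lᵢ(x) = Π_{j≠i} (x - xⱼ)/(xᵢ - xⱼ)

L_0(0.1) = (0.1 - (-1))/(-3 - (-1)) × (0.1 - 1)/(-3 - 1) × (0.1 - 3)/(-3 - 3) × (0.1 - 5)/(-3 - 5) = -0.036635
L_1(0.1) = (0.1 - (-3))/(-1 - (-3)) × (0.1 - 1)/(-1 - 1) × (0.1 - 3)/(-1 - 3) × (0.1 - 5)/(-1 - 5) = 0.412978
L_2(0.1) = (0.1 - (-3))/(1 - (-3)) × (0.1 - (-1))/(1 - (-1)) × (0.1 - 3)/(1 - 3) × (0.1 - 5)/(1 - 5) = 0.757127
L_3(0.1) = (0.1 - (-3))/(3 - (-3)) × (0.1 - (-1))/(3 - (-1)) × (0.1 - 1)/(3 - 1) × (0.1 - 5)/(3 - 5) = -0.156647
L_4(0.1) = (0.1 - (-3))/(5 - (-3)) × (0.1 - (-1))/(5 - (-1)) × (0.1 - 1)/(5 - 1) × (0.1 - 3)/(5 - 3) = 0.023177

P(0.1) = (-12)×L_0(0.1) + (-9)×L_1(0.1) + (-14)×L_2(0.1) + (-6)×L_3(0.1) + (-7)×L_4(0.1)
P(0.1) = -13.099313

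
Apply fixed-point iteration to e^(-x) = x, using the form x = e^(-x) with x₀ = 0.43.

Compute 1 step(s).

Equation: e^(-x) = x
Fixed-point form: x = e^(-x)
x₀ = 0.43

x_1 = g(0.430000) = 0.650509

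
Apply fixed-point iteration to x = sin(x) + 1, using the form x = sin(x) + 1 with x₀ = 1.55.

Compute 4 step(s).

Equation: x = sin(x) + 1
Fixed-point form: x = sin(x) + 1
x₀ = 1.55

x_1 = g(1.550000) = 1.999784
x_2 = g(1.999784) = 1.909387
x_3 = g(1.909387) = 1.943224
x_4 = g(1.943224) = 1.931447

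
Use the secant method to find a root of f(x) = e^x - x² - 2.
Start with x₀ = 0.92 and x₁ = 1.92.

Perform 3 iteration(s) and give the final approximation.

f(x) = e^x - x² - 2
x₀ = 0.92, x₁ = 1.92

Secant formula: x_{n+1} = x_n - f(x_n)(x_n - x_{n-1})/(f(x_n) - f(x_{n-1}))

Iteration 1:
  f(0.920000) = -0.337110
  f(1.920000) = 1.134558
  x_2 = 1.920000 - 1.134558×(1.920000 - 0.920000)/(1.134558 - (-0.337110))
       = 1.149066
Iteration 2:
  f(1.920000) = 1.134558
  f(1.149066) = -0.165108
  x_3 = 1.149066 - (-0.165108)×(1.149066 - 1.920000)/(-0.165108 - 1.134558)
       = 1.247005
Iteration 3:
  f(1.149066) = -0.165108
  f(1.247005) = -0.075117
  x_4 = 1.247005 - (-0.075117)×(1.247005 - 1.149066)/(-0.075117 - (-0.165108))
       = 1.328755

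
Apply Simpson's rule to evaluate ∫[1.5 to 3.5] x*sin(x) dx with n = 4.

f(x) = x*sin(x)
a = 1.5, b = 3.5, n = 4
h = (b - a)/n = 0.500000

Simpson's rule: (h/3)[f(x₀) + 4f(x₁) + 2f(x₂) + ... + f(xₙ)]

x_0 = 1.5000, f(x_0) = 1.496242, coefficient = 1
x_1 = 2.0000, f(x_1) = 1.818595, coefficient = 4
x_2 = 2.5000, f(x_2) = 1.496180, coefficient = 2
x_3 = 3.0000, f(x_3) = 0.423360, coefficient = 4
x_4 = 3.5000, f(x_4) = -1.227741, coefficient = 1

I ≈ (0.500000/3) × 12.228681 = 2.038114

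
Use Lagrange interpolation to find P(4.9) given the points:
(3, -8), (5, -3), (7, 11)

Lagrange interpolation formula:
P(x) = Σ yᵢ × Lᵢ(x)
where Lᵢ(x) = Π_{j≠i} (x - xⱼ)/(xᵢ - xⱼ)

L_0(4.9) = (4.9 - 5)/(3 - 5) × (4.9 - 7)/(3 - 7) = 0.026250
L_1(4.9) = (4.9 - 3)/(5 - 3) × (4.9 - 7)/(5 - 7) = 0.997500
L_2(4.9) = (4.9 - 3)/(7 - 3) × (4.9 - 5)/(7 - 5) = -0.023750

P(4.9) = (-8)×L_0(4.9) + (-3)×L_1(4.9) + 11×L_2(4.9)
P(4.9) = -3.463750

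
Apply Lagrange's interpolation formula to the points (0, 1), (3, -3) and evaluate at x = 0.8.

Lagrange interpolation formula:
P(x) = Σ yᵢ × Lᵢ(x)
where Lᵢ(x) = Π_{j≠i} (x - xⱼ)/(xᵢ - xⱼ)

L_0(0.8) = (0.8 - 3)/(0 - 3) = 0.733333
L_1(0.8) = (0.8 - 0)/(3 - 0) = 0.266667

P(0.8) = 1×L_0(0.8) + (-3)×L_1(0.8)
P(0.8) = -0.066667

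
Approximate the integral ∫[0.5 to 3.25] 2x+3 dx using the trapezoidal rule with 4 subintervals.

f(x) = 2x+3
a = 0.5, b = 3.25, n = 4
h = (b - a)/n = 0.687500

Trapezoidal rule: (h/2)[f(x₀) + 2f(x₁) + 2f(x₂) + ... + f(xₙ)]

x_0 = 0.5000, f(x_0) = 4.000000, coefficient = 1
x_1 = 1.1875, f(x_1) = 5.375000, coefficient = 2
x_2 = 1.8750, f(x_2) = 6.750000, coefficient = 2
x_3 = 2.5625, f(x_3) = 8.125000, coefficient = 2
x_4 = 3.2500, f(x_4) = 9.500000, coefficient = 1

I ≈ (0.687500/2) × 54.000000 = 18.562500
Exact value: 18.562500
Error: 0.000000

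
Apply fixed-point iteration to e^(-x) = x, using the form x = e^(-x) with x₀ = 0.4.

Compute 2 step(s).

Equation: e^(-x) = x
Fixed-point form: x = e^(-x)
x₀ = 0.4

x_1 = g(0.400000) = 0.670320
x_2 = g(0.670320) = 0.511545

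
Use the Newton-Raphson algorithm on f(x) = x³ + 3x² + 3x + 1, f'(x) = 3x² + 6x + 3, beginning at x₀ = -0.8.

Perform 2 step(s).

f(x) = x³ + 3x² + 3x + 1
f'(x) = 3x² + 6x + 3
x₀ = -0.8

Newton-Raphson formula: x_{n+1} = x_n - f(x_n)/f'(x_n)

Iteration 1:
  f(-0.800000) = 0.008000
  f'(-0.800000) = 0.120000
  x_1 = -0.800000 - 0.008000/0.120000 = -0.866667
Iteration 2:
  f(-0.866667) = 0.002370
  f'(-0.866667) = 0.053333
  x_2 = -0.866667 - 0.002370/0.053333 = -0.911111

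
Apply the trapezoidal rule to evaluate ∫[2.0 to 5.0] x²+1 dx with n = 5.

f(x) = x²+1
a = 2.0, b = 5.0, n = 5
h = (b - a)/n = 0.600000

Trapezoidal rule: (h/2)[f(x₀) + 2f(x₁) + 2f(x₂) + ... + f(xₙ)]

x_0 = 2.0000, f(x_0) = 5.000000, coefficient = 1
x_1 = 2.6000, f(x_1) = 7.760000, coefficient = 2
x_2 = 3.2000, f(x_2) = 11.240000, coefficient = 2
x_3 = 3.8000, f(x_3) = 15.440000, coefficient = 2
x_4 = 4.4000, f(x_4) = 20.360000, coefficient = 2
x_5 = 5.0000, f(x_5) = 26.000000, coefficient = 1

I ≈ (0.600000/2) × 140.600000 = 42.180000
Exact value: 42.000000
Error: 0.180000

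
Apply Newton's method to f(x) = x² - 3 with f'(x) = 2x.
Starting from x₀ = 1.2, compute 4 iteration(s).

f(x) = x² - 3
f'(x) = 2x
x₀ = 1.2

Newton-Raphson formula: x_{n+1} = x_n - f(x_n)/f'(x_n)

Iteration 1:
  f(1.200000) = -1.560000
  f'(1.200000) = 2.400000
  x_1 = 1.200000 - (-1.560000)/2.400000 = 1.850000
Iteration 2:
  f(1.850000) = 0.422500
  f'(1.850000) = 3.700000
  x_2 = 1.850000 - 0.422500/3.700000 = 1.735811
Iteration 3:
  f(1.735811) = 0.013039
  f'(1.735811) = 3.471622
  x_3 = 1.735811 - 0.013039/3.471622 = 1.732055
Iteration 4:
  f(1.732055) = 0.000014
  f'(1.732055) = 3.464110
  x_4 = 1.732055 - 0.000014/3.464110 = 1.732051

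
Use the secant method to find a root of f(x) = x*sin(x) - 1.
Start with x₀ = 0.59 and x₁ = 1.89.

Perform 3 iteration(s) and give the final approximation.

f(x) = x*sin(x) - 1
x₀ = 0.59, x₁ = 1.89

Secant formula: x_{n+1} = x_n - f(x_n)(x_n - x_{n-1})/(f(x_n) - f(x_{n-1}))

Iteration 1:
  f(0.590000) = -0.671747
  f(1.890000) = 0.794528
  x_2 = 1.890000 - 0.794528×(1.890000 - 0.590000)/(0.794528 - (-0.671747))
       = 1.185571
Iteration 2:
  f(1.890000) = 0.794528
  f(1.185571) = 0.098685
  x_3 = 1.185571 - 0.098685×(1.185571 - 1.890000)/(0.098685 - 0.794528)
       = 1.085668
Iteration 3:
  f(1.185571) = 0.098685
  f(1.085668) = -0.039601
  x_4 = 1.085668 - (-0.039601)×(1.085668 - 1.185571)/(-0.039601 - 0.098685)
       = 1.114278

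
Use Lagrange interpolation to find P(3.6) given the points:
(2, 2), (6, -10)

Lagrange interpolation formula:
P(x) = Σ yᵢ × Lᵢ(x)
where Lᵢ(x) = Π_{j≠i} (x - xⱼ)/(xᵢ - xⱼ)

L_0(3.6) = (3.6 - 6)/(2 - 6) = 0.600000
L_1(3.6) = (3.6 - 2)/(6 - 2) = 0.400000

P(3.6) = 2×L_0(3.6) + (-10)×L_1(3.6)
P(3.6) = -2.800000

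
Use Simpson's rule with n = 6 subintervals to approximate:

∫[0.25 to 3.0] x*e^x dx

f(x) = x*e^x
a = 0.25, b = 3.0, n = 6
h = (b - a)/n = 0.458333

Simpson's rule: (h/3)[f(x₀) + 4f(x₁) + 2f(x₂) + ... + f(xₙ)]

x_0 = 0.2500, f(x_0) = 0.321006, coefficient = 1
x_1 = 0.7083, f(x_1) = 1.438345, coefficient = 4
x_2 = 1.1667, f(x_2) = 3.746482, coefficient = 2
x_3 = 1.6250, f(x_3) = 8.252431, coefficient = 4
x_4 = 2.0833, f(x_4) = 16.731656, coefficient = 2
x_5 = 2.5417, f(x_5) = 32.281254, coefficient = 4
x_6 = 3.0000, f(x_6) = 60.256611, coefficient = 1

I ≈ (0.458333/3) × 269.422014 = 41.161697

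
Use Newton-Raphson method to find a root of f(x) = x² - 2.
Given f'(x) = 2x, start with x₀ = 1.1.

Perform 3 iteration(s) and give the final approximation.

f(x) = x² - 2
f'(x) = 2x
x₀ = 1.1

Newton-Raphson formula: x_{n+1} = x_n - f(x_n)/f'(x_n)

Iteration 1:
  f(1.100000) = -0.790000
  f'(1.100000) = 2.200000
  x_1 = 1.100000 - (-0.790000)/2.200000 = 1.459091
Iteration 2:
  f(1.459091) = 0.128946
  f'(1.459091) = 2.918182
  x_2 = 1.459091 - 0.128946/2.918182 = 1.414904
Iteration 3:
  f(1.414904) = 0.001953
  f'(1.414904) = 2.829807
  x_3 = 1.414904 - 0.001953/2.829807 = 1.414214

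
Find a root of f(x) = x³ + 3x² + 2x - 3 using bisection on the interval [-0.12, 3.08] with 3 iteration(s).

f(x) = x³ + 3x² + 2x - 3
Initial interval: [-0.12, 3.08]

Iteration 1:
  c_1 = (-0.120000 + 3.080000)/2 = 1.480000
  f(c_1) = f(1.480000) = 9.772992
  f(a) × f(c) < 0, new interval: [-0.120000, 1.480000]
Iteration 2:
  c_2 = (-0.120000 + 1.480000)/2 = 0.680000
  f(c_2) = f(0.680000) = 0.061632
  f(a) × f(c) < 0, new interval: [-0.120000, 0.680000]
Iteration 3:
  c_3 = (-0.120000 + 0.680000)/2 = 0.280000
  f(c_3) = f(0.280000) = -2.182848
  f(a) × f(c) ≥ 0, new interval: [0.280000, 0.680000]

After 3 iteration(s), the approximation is c_3 = 0.280000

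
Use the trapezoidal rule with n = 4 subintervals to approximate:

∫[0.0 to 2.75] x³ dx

f(x) = x³
a = 0.0, b = 2.75, n = 4
h = (b - a)/n = 0.687500

Trapezoidal rule: (h/2)[f(x₀) + 2f(x₁) + 2f(x₂) + ... + f(xₙ)]

x_0 = 0.0000, f(x_0) = 0.000000, coefficient = 1
x_1 = 0.6875, f(x_1) = 0.324951, coefficient = 2
x_2 = 1.3750, f(x_2) = 2.599609, coefficient = 2
x_3 = 2.0625, f(x_3) = 8.773682, coefficient = 2
x_4 = 2.7500, f(x_4) = 20.796875, coefficient = 1

I ≈ (0.687500/2) × 44.193359 = 15.191467
Exact value: 14.297852
Error: 0.893616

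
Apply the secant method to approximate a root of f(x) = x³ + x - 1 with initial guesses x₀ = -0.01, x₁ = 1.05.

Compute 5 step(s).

f(x) = x³ + x - 1
x₀ = -0.01, x₁ = 1.05

Secant formula: x_{n+1} = x_n - f(x_n)(x_n - x_{n-1})/(f(x_n) - f(x_{n-1}))

Iteration 1:
  f(-0.010000) = -1.010001
  f(1.050000) = 1.207625
  x_2 = 1.050000 - 1.207625×(1.050000 - (-0.010000))/(1.207625 - (-1.010001))
       = 0.472769
Iteration 2:
  f(1.050000) = 1.207625
  f(0.472769) = -0.421562
  x_3 = 0.472769 - (-0.421562)×(0.472769 - 1.050000)/(-0.421562 - 1.207625)
       = 0.622131
Iteration 3:
  f(0.472769) = -0.421562
  f(0.622131) = -0.137075
  x_4 = 0.622131 - (-0.137075)×(0.622131 - 0.472769)/(-0.137075 - (-0.421562))
       = 0.694098
Iteration 4:
  f(0.622131) = -0.137075
  f(0.694098) = 0.028496
  x_5 = 0.694098 - 0.028496×(0.694098 - 0.622131)/(0.028496 - (-0.137075))
       = 0.681712
Iteration 5:
  f(0.694098) = 0.028496
  f(0.681712) = -0.001474
  x_6 = 0.681712 - (-0.001474)×(0.681712 - 0.694098)/(-0.001474 - 0.028496)
       = 0.682322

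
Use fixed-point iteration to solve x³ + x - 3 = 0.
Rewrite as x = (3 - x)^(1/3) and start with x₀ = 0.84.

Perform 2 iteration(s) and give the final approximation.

Equation: x³ + x - 3 = 0
Fixed-point form: x = (3 - x)^(1/3)
x₀ = 0.84

x_1 = g(0.840000) = 1.292661
x_2 = g(1.292661) = 1.195198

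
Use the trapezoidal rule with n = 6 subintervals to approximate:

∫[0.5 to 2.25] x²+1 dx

f(x) = x²+1
a = 0.5, b = 2.25, n = 6
h = (b - a)/n = 0.291667

Trapezoidal rule: (h/2)[f(x₀) + 2f(x₁) + 2f(x₂) + ... + f(xₙ)]

x_0 = 0.5000, f(x_0) = 1.250000, coefficient = 1
x_1 = 0.7917, f(x_1) = 1.626736, coefficient = 2
x_2 = 1.0833, f(x_2) = 2.173611, coefficient = 2
x_3 = 1.3750, f(x_3) = 2.890625, coefficient = 2
x_4 = 1.6667, f(x_4) = 3.777778, coefficient = 2
x_5 = 1.9583, f(x_5) = 4.835069, coefficient = 2
x_6 = 2.2500, f(x_6) = 6.062500, coefficient = 1

I ≈ (0.291667/2) × 37.920139 = 5.530020
Exact value: 5.505208
Error: 0.024812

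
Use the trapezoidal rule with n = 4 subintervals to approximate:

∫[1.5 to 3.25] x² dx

f(x) = x²
a = 1.5, b = 3.25, n = 4
h = (b - a)/n = 0.437500

Trapezoidal rule: (h/2)[f(x₀) + 2f(x₁) + 2f(x₂) + ... + f(xₙ)]

x_0 = 1.5000, f(x_0) = 2.250000, coefficient = 1
x_1 = 1.9375, f(x_1) = 3.753906, coefficient = 2
x_2 = 2.3750, f(x_2) = 5.640625, coefficient = 2
x_3 = 2.8125, f(x_3) = 7.910156, coefficient = 2
x_4 = 3.2500, f(x_4) = 10.562500, coefficient = 1

I ≈ (0.437500/2) × 47.421875 = 10.373535
Exact value: 10.317708
Error: 0.055827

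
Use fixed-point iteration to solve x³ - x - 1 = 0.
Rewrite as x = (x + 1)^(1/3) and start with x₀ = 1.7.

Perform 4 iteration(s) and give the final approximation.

Equation: x³ - x - 1 = 0
Fixed-point form: x = (x + 1)^(1/3)
x₀ = 1.7

x_1 = g(1.700000) = 1.392477
x_2 = g(1.392477) = 1.337465
x_3 = g(1.337465) = 1.327135
x_4 = g(1.327135) = 1.325177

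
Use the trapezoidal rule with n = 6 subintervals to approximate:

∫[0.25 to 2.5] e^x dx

f(x) = e^x
a = 0.25, b = 2.5, n = 6
h = (b - a)/n = 0.375000

Trapezoidal rule: (h/2)[f(x₀) + 2f(x₁) + 2f(x₂) + ... + f(xₙ)]

x_0 = 0.2500, f(x_0) = 1.284025, coefficient = 1
x_1 = 0.6250, f(x_1) = 1.868246, coefficient = 2
x_2 = 1.0000, f(x_2) = 2.718282, coefficient = 2
x_3 = 1.3750, f(x_3) = 3.955077, coefficient = 2
x_4 = 1.7500, f(x_4) = 5.754603, coefficient = 2
x_5 = 2.1250, f(x_5) = 8.372897, coefficient = 2
x_6 = 2.5000, f(x_6) = 12.182494, coefficient = 1

I ≈ (0.375000/2) × 58.804729 = 11.025887
Exact value: 10.898469
Error: 0.127418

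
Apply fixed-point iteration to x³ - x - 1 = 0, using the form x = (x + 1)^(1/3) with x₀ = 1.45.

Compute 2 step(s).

Equation: x³ - x - 1 = 0
Fixed-point form: x = (x + 1)^(1/3)
x₀ = 1.45

x_1 = g(1.450000) = 1.348100
x_2 = g(1.348100) = 1.329144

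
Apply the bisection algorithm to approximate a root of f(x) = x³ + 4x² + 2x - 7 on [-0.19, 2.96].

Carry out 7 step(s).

f(x) = x³ + 4x² + 2x - 7
Initial interval: [-0.19, 2.96]

Iteration 1:
  c_1 = (-0.190000 + 2.960000)/2 = 1.385000
  f(c_1) = f(1.385000) = 6.099642
  f(a) × f(c) < 0, new interval: [-0.190000, 1.385000]
Iteration 2:
  c_2 = (-0.190000 + 1.385000)/2 = 0.597500
  f(c_2) = f(0.597500) = -4.163664
  f(a) × f(c) ≥ 0, new interval: [0.597500, 1.385000]
Iteration 3:
  c_3 = (0.597500 + 1.385000)/2 = 0.991250
  f(c_3) = f(0.991250) = -0.113215
  f(a) × f(c) ≥ 0, new interval: [0.991250, 1.385000]
Iteration 4:
  c_4 = (0.991250 + 1.385000)/2 = 1.188125
  f(c_4) = f(1.188125) = 2.700020
  f(a) × f(c) < 0, new interval: [0.991250, 1.188125]
Iteration 5:
  c_5 = (0.991250 + 1.188125)/2 = 1.089687
  f(c_5) = f(1.089687) = 1.222966
  f(a) × f(c) < 0, new interval: [0.991250, 1.089687]
Iteration 6:
  c_6 = (0.991250 + 1.089687)/2 = 1.040469
  f(c_6) = f(1.040469) = 0.537624
  f(a) × f(c) < 0, new interval: [0.991250, 1.040469]
Iteration 7:
  c_7 = (0.991250 + 1.040469)/2 = 1.015859
  f(c_7) = f(1.015859) = 0.207937
  f(a) × f(c) < 0, new interval: [0.991250, 1.015859]

After 7 iteration(s), the approximation is c_7 = 1.015859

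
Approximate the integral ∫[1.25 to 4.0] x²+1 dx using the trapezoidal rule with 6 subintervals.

f(x) = x²+1
a = 1.25, b = 4.0, n = 6
h = (b - a)/n = 0.458333

Trapezoidal rule: (h/2)[f(x₀) + 2f(x₁) + 2f(x₂) + ... + f(xₙ)]

x_0 = 1.2500, f(x_0) = 2.562500, coefficient = 1
x_1 = 1.7083, f(x_1) = 3.918403, coefficient = 2
x_2 = 2.1667, f(x_2) = 5.694444, coefficient = 2
x_3 = 2.6250, f(x_3) = 7.890625, coefficient = 2
x_4 = 3.0833, f(x_4) = 10.506944, coefficient = 2
x_5 = 3.5417, f(x_5) = 13.543403, coefficient = 2
x_6 = 4.0000, f(x_6) = 17.000000, coefficient = 1

I ≈ (0.458333/2) × 102.670139 = 23.528573
Exact value: 23.432292
Error: 0.096282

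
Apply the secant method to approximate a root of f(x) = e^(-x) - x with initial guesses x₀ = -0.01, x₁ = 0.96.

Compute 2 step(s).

f(x) = e^(-x) - x
x₀ = -0.01, x₁ = 0.96

Secant formula: x_{n+1} = x_n - f(x_n)(x_n - x_{n-1})/(f(x_n) - f(x_{n-1}))

Iteration 1:
  f(-0.010000) = 1.020050
  f(0.960000) = -0.577107
  x_2 = 0.960000 - (-0.577107)×(0.960000 - (-0.010000))/(-0.577107 - 1.020050)
       = 0.609506
Iteration 2:
  f(0.960000) = -0.577107
  f(0.609506) = -0.065887
  x_3 = 0.609506 - (-0.065887)×(0.609506 - 0.960000)/(-0.065887 - (-0.577107))
       = 0.564334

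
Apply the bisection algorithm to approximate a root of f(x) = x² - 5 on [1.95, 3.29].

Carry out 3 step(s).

f(x) = x² - 5
Initial interval: [1.95, 3.29]

Iteration 1:
  c_1 = (1.950000 + 3.290000)/2 = 2.620000
  f(c_1) = f(2.620000) = 1.864400
  f(a) × f(c) < 0, new interval: [1.950000, 2.620000]
Iteration 2:
  c_2 = (1.950000 + 2.620000)/2 = 2.285000
  f(c_2) = f(2.285000) = 0.221225
  f(a) × f(c) < 0, new interval: [1.950000, 2.285000]
Iteration 3:
  c_3 = (1.950000 + 2.285000)/2 = 2.117500
  f(c_3) = f(2.117500) = -0.516194
  f(a) × f(c) ≥ 0, new interval: [2.117500, 2.285000]

After 3 iteration(s), the approximation is c_3 = 2.117500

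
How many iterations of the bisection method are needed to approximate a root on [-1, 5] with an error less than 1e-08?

We need (b-a)/2^n ≤ 1e-08
(5 - (-1))/2^n ≤ 1e-08
6/2^n ≤ 1e-08
2^n ≥ 600000000
n ≥ log₂(600000000) = 29.16
n ≥ 30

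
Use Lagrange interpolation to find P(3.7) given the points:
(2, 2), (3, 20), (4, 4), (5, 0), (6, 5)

Lagrange interpolation formula:
P(x) = Σ yᵢ × Lᵢ(x)
where Lᵢ(x) = Π_{j≠i} (x - xⱼ)/(xᵢ - xⱼ)

L_0(3.7) = (3.7 - 3)/(2 - 3) × (3.7 - 4)/(2 - 4) × (3.7 - 5)/(2 - 5) × (3.7 - 6)/(2 - 6) = -0.026162
L_1(3.7) = (3.7 - 2)/(3 - 2) × (3.7 - 4)/(3 - 4) × (3.7 - 5)/(3 - 5) × (3.7 - 6)/(3 - 6) = 0.254150
L_2(3.7) = (3.7 - 2)/(4 - 2) × (3.7 - 3)/(4 - 3) × (3.7 - 5)/(4 - 5) × (3.7 - 6)/(4 - 6) = 0.889525
L_3(3.7) = (3.7 - 2)/(5 - 2) × (3.7 - 3)/(5 - 3) × (3.7 - 4)/(5 - 4) × (3.7 - 6)/(5 - 6) = -0.136850
L_4(3.7) = (3.7 - 2)/(6 - 2) × (3.7 - 3)/(6 - 3) × (3.7 - 4)/(6 - 4) × (3.7 - 5)/(6 - 5) = 0.019337

P(3.7) = 2×L_0(3.7) + 20×L_1(3.7) + 4×L_2(3.7) + 0×L_3(3.7) + 5×L_4(3.7)
P(3.7) = 8.685462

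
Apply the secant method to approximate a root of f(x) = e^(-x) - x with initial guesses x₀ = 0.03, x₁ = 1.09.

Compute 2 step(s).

f(x) = e^(-x) - x
x₀ = 0.03, x₁ = 1.09

Secant formula: x_{n+1} = x_n - f(x_n)(x_n - x_{n-1})/(f(x_n) - f(x_{n-1}))

Iteration 1:
  f(0.030000) = 0.940446
  f(1.090000) = -0.753784
  x_2 = 1.090000 - (-0.753784)×(1.090000 - 0.030000)/(-0.753784 - 0.940446)
       = 0.618393
Iteration 2:
  f(1.090000) = -0.753784
  f(0.618393) = -0.079583
  x_3 = 0.618393 - (-0.079583)×(0.618393 - 1.090000)/(-0.079583 - (-0.753784))
       = 0.562724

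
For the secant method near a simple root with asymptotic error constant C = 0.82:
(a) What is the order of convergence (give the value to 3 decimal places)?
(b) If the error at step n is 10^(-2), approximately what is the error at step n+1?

(a) Secant method has superlinear convergence with order φ = (1+√5)/2 ≈ 1.618.
    This means |e_{n+1}| ≈ C|e_n|^1.618.

(b) With |e_n| = 10^(-2) and C = 0.82:
    |e_{n+1}| ≈ 0.82 × (10^(-2))^1.618 = 0.82 × 10^(-3.24)

(a) ≈ 1.618 (golden ratio); (b) |e_{n+1}| ≈ 4.762e-04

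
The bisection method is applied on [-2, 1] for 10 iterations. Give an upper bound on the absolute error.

Bisection error bound: |error| ≤ (b-a)/2^n
|error| ≤ (1 - (-2))/2^10 = 3/2^10
|error| ≤ 0.0029296875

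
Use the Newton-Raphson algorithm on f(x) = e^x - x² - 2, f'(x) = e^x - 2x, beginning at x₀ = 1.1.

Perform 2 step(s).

f(x) = e^x - x² - 2
f'(x) = e^x - 2x
x₀ = 1.1

Newton-Raphson formula: x_{n+1} = x_n - f(x_n)/f'(x_n)

Iteration 1:
  f(1.100000) = -0.205834
  f'(1.100000) = 0.804166
  x_1 = 1.100000 - (-0.205834)/0.804166 = 1.355960
Iteration 2:
  f(1.355960) = 0.041856
  f'(1.355960) = 1.168564
  x_2 = 1.355960 - 0.041856/1.168564 = 1.320141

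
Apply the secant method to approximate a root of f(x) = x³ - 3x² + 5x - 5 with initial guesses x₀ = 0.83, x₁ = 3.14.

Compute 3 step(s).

f(x) = x³ - 3x² + 5x - 5
x₀ = 0.83, x₁ = 3.14

Secant formula: x_{n+1} = x_n - f(x_n)(x_n - x_{n-1})/(f(x_n) - f(x_{n-1}))

Iteration 1:
  f(0.830000) = -2.344913
  f(3.140000) = 12.080344
  x_2 = 3.140000 - 12.080344×(3.140000 - 0.830000)/(12.080344 - (-2.344913))
       = 1.205505
Iteration 2:
  f(3.140000) = 12.080344
  f(1.205505) = -1.580312
  x_3 = 1.205505 - (-1.580312)×(1.205505 - 3.140000)/(-1.580312 - 12.080344)
       = 1.429294
Iteration 3:
  f(1.205505) = -1.580312
  f(1.429294) = -1.062297
  x_4 = 1.429294 - (-1.062297)×(1.429294 - 1.205505)/(-1.062297 - (-1.580312))
       = 1.888219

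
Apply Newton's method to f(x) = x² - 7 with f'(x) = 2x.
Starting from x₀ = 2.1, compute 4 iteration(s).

f(x) = x² - 7
f'(x) = 2x
x₀ = 2.1

Newton-Raphson formula: x_{n+1} = x_n - f(x_n)/f'(x_n)

Iteration 1:
  f(2.100000) = -2.590000
  f'(2.100000) = 4.200000
  x_1 = 2.100000 - (-2.590000)/4.200000 = 2.716667
Iteration 2:
  f(2.716667) = 0.380278
  f'(2.716667) = 5.433333
  x_2 = 2.716667 - 0.380278/5.433333 = 2.646677
Iteration 3:
  f(2.646677) = 0.004899
  f'(2.646677) = 5.293354
  x_3 = 2.646677 - 0.004899/5.293354 = 2.645751
Iteration 4:
  f(2.645751) = 0.000001
  f'(2.645751) = 5.291503
  x_4 = 2.645751 - 0.000001/5.291503 = 2.645751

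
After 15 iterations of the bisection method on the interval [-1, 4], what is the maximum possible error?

Bisection error bound: |error| ≤ (b-a)/2^n
|error| ≤ (4 - (-1))/2^15 = 5/2^15
|error| ≤ 0.0001525879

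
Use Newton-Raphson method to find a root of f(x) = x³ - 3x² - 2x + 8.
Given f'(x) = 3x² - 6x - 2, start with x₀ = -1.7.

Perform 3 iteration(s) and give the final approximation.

f(x) = x³ - 3x² - 2x + 8
f'(x) = 3x² - 6x - 2
x₀ = -1.7

Newton-Raphson formula: x_{n+1} = x_n - f(x_n)/f'(x_n)

Iteration 1:
  f(-1.700000) = -2.183000
  f'(-1.700000) = 16.870000
  x_1 = -1.700000 - (-2.183000)/16.870000 = -1.570599
Iteration 2:
  f(-1.570599) = -0.133465
  f'(-1.570599) = 14.823933
  x_2 = -1.570599 - (-0.133465)/14.823933 = -1.561595
Iteration 3:
  f(-1.561595) = -0.000624
  f'(-1.561595) = 14.685312
  x_3 = -1.561595 - (-0.000624)/14.685312 = -1.561553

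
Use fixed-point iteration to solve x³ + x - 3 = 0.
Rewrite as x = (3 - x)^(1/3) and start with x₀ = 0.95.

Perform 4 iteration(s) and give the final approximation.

Equation: x³ + x - 3 = 0
Fixed-point form: x = (3 - x)^(1/3)
x₀ = 0.95

x_1 = g(0.950000) = 1.270334
x_2 = g(1.270334) = 1.200386
x_3 = g(1.200386) = 1.216354
x_4 = g(1.216354) = 1.212745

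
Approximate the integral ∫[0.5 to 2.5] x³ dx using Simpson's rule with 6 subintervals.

f(x) = x³
a = 0.5, b = 2.5, n = 6
h = (b - a)/n = 0.333333

Simpson's rule: (h/3)[f(x₀) + 4f(x₁) + 2f(x₂) + ... + f(xₙ)]

x_0 = 0.5000, f(x_0) = 0.125000, coefficient = 1
x_1 = 0.8333, f(x_1) = 0.578704, coefficient = 4
x_2 = 1.1667, f(x_2) = 1.587963, coefficient = 2
x_3 = 1.5000, f(x_3) = 3.375000, coefficient = 4
x_4 = 1.8333, f(x_4) = 6.162037, coefficient = 2
x_5 = 2.1667, f(x_5) = 10.171296, coefficient = 4
x_6 = 2.5000, f(x_6) = 15.625000, coefficient = 1

I ≈ (0.333333/3) × 87.750000 = 9.750000
Exact value: 9.750000
Error: 0.000000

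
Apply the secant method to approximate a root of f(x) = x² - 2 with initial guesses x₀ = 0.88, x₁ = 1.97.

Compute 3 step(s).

f(x) = x² - 2
x₀ = 0.88, x₁ = 1.97

Secant formula: x_{n+1} = x_n - f(x_n)(x_n - x_{n-1})/(f(x_n) - f(x_{n-1}))

Iteration 1:
  f(0.880000) = -1.225600
  f(1.970000) = 1.880900
  x_2 = 1.970000 - 1.880900×(1.970000 - 0.880000)/(1.880900 - (-1.225600))
       = 1.310035
Iteration 2:
  f(1.970000) = 1.880900
  f(1.310035) = -0.283808
  x_3 = 1.310035 - (-0.283808)×(1.310035 - 1.970000)/(-0.283808 - 1.880900)
       = 1.396561
Iteration 3:
  f(1.310035) = -0.283808
  f(1.396561) = -0.049617
  x_4 = 1.396561 - (-0.049617)×(1.396561 - 1.310035)/(-0.049617 - (-0.283808))
       = 1.414893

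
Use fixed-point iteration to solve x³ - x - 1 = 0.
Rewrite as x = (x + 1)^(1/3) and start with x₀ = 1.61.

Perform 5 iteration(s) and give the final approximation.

Equation: x³ - x - 1 = 0
Fixed-point form: x = (x + 1)^(1/3)
x₀ = 1.61

x_1 = g(1.610000) = 1.376830
x_2 = g(1.376830) = 1.334543
x_3 = g(1.334543) = 1.326582
x_4 = g(1.326582) = 1.325072
x_5 = g(1.325072) = 1.324785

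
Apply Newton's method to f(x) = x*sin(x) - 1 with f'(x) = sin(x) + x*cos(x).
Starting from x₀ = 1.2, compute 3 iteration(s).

f(x) = x*sin(x) - 1
f'(x) = sin(x) + x*cos(x)
x₀ = 1.2

Newton-Raphson formula: x_{n+1} = x_n - f(x_n)/f'(x_n)

Iteration 1:
  f(1.200000) = 0.118447
  f'(1.200000) = 1.366868
  x_1 = 1.200000 - 0.118447/1.366868 = 1.113344
Iteration 2:
  f(1.113344) = -0.001129
  f'(1.113344) = 1.388904
  x_2 = 1.113344 - (-0.001129)/1.388904 = 1.114157
Iteration 3:
  f(1.114157) = 0.000000
  f'(1.114157) = 1.388809
  x_3 = 1.114157 - 0.000000/1.388809 = 1.114157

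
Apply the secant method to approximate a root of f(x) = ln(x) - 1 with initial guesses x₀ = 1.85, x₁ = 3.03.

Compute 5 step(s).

f(x) = ln(x) - 1
x₀ = 1.85, x₁ = 3.03

Secant formula: x_{n+1} = x_n - f(x_n)(x_n - x_{n-1})/(f(x_n) - f(x_{n-1}))

Iteration 1:
  f(1.850000) = -0.384814
  f(3.030000) = 0.108563
  x_2 = 3.030000 - 0.108563×(3.030000 - 1.850000)/(0.108563 - (-0.384814))
       = 2.770353
Iteration 2:
  f(3.030000) = 0.108563
  f(2.770353) = 0.018975
  x_3 = 2.770353 - 0.018975×(2.770353 - 3.030000)/(0.018975 - 0.108563)
       = 2.715360
Iteration 3:
  f(2.770353) = 0.018975
  f(2.715360) = -0.001076
  x_4 = 2.715360 - (-0.001076)×(2.715360 - 2.770353)/(-0.001076 - 0.018975)
       = 2.718310
Iteration 4:
  f(2.715360) = -0.001076
  f(2.718310) = 0.000010
  x_5 = 2.718310 - 0.000010×(2.718310 - 2.715360)/(0.000010 - (-0.001076))
       = 2.718282
Iteration 5:
  f(2.718310) = 0.000010
  f(2.718282) = 0.000000
  x_6 = 2.718282 - 0.000000×(2.718282 - 2.718310)/(0.000000 - 0.000010)
       = 2.718282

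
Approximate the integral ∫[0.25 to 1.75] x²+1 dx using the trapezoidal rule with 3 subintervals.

f(x) = x²+1
a = 0.25, b = 1.75, n = 3
h = (b - a)/n = 0.500000

Trapezoidal rule: (h/2)[f(x₀) + 2f(x₁) + 2f(x₂) + ... + f(xₙ)]

x_0 = 0.2500, f(x_0) = 1.062500, coefficient = 1
x_1 = 0.7500, f(x_1) = 1.562500, coefficient = 2
x_2 = 1.2500, f(x_2) = 2.562500, coefficient = 2
x_3 = 1.7500, f(x_3) = 4.062500, coefficient = 1

I ≈ (0.500000/2) × 13.375000 = 3.343750
Exact value: 3.281250
Error: 0.062500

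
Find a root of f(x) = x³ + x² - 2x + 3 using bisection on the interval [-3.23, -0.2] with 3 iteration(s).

f(x) = x³ + x² - 2x + 3
Initial interval: [-3.23, -0.2]

Iteration 1:
  c_1 = (-3.230000 + (-0.200000))/2 = -1.715000
  f(c_1) = f(-1.715000) = 4.327024
  f(a) × f(c) < 0, new interval: [-3.230000, -1.715000]
Iteration 2:
  c_2 = (-3.230000 + (-1.715000))/2 = -2.472500
  f(c_2) = f(-2.472500) = -1.056770
  f(a) × f(c) ≥ 0, new interval: [-2.472500, -1.715000]
Iteration 3:
  c_3 = (-2.472500 + (-1.715000))/2 = -2.093750
  f(c_3) = f(-2.093750) = 2.392731
  f(a) × f(c) < 0, new interval: [-2.472500, -2.093750]

After 3 iteration(s), the approximation is c_3 = -2.093750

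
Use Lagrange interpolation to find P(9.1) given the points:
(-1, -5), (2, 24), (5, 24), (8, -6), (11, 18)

Lagrange interpolation formula:
P(x) = Σ yᵢ × Lᵢ(x)
where Lᵢ(x) = Π_{j≠i} (x - xⱼ)/(xᵢ - xⱼ)

L_0(9.1) = (9.1 - 2)/(-1 - 2) × (9.1 - 5)/(-1 - 5) × (9.1 - 8)/(-1 - 8) × (9.1 - 11)/(-1 - 11) = -0.031296
L_1(9.1) = (9.1 - (-1))/(2 - (-1)) × (9.1 - 5)/(2 - 5) × (9.1 - 8)/(2 - 8) × (9.1 - 11)/(2 - 11) = 0.178080
L_2(9.1) = (9.1 - (-1))/(5 - (-1)) × (9.1 - 2)/(5 - 2) × (9.1 - 8)/(5 - 8) × (9.1 - 11)/(5 - 11) = -0.462574
L_3(9.1) = (9.1 - (-1))/(8 - (-1)) × (9.1 - 2)/(8 - 2) × (9.1 - 5)/(8 - 5) × (9.1 - 11)/(8 - 11) = 1.149426
L_4(9.1) = (9.1 - (-1))/(11 - (-1)) × (9.1 - 2)/(11 - 2) × (9.1 - 5)/(11 - 5) × (9.1 - 8)/(11 - 8) = 0.166364

P(9.1) = (-5)×L_0(9.1) + 24×L_1(9.1) + 24×L_2(9.1) + (-6)×L_3(9.1) + 18×L_4(9.1)
P(9.1) = -10.573366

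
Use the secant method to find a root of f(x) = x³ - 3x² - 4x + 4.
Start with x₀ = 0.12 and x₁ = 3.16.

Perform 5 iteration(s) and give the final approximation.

f(x) = x³ - 3x² - 4x + 4
x₀ = 0.12, x₁ = 3.16

Secant formula: x_{n+1} = x_n - f(x_n)(x_n - x_{n-1})/(f(x_n) - f(x_{n-1}))

Iteration 1:
  f(0.120000) = 3.478528
  f(3.160000) = -7.042304
  x_2 = 3.160000 - (-7.042304)×(3.160000 - 0.120000)/(-7.042304 - 3.478528)
       = 1.125123
Iteration 2:
  f(3.160000) = -7.042304
  f(1.125123) = -2.873899
  x_3 = 1.125123 - (-2.873899)×(1.125123 - 3.160000)/(-2.873899 - (-7.042304))
       = -0.277820
Iteration 3:
  f(1.125123) = -2.873899
  f(-0.277820) = 4.858284
  x_4 = -0.277820 - 4.858284×(-0.277820 - 1.125123)/(4.858284 - (-2.873899))
       = 0.603677
Iteration 4:
  f(-0.277820) = 4.858284
  f(0.603677) = 0.712011
  x_5 = 0.603677 - 0.712011×(0.603677 - (-0.277820))/(0.712011 - 4.858284)
       = 0.755050
Iteration 5:
  f(0.603677) = 0.712011
  f(0.755050) = -0.300048
  x_6 = 0.755050 - (-0.300048)×(0.755050 - 0.603677)/(-0.300048 - 0.712011)
       = 0.710172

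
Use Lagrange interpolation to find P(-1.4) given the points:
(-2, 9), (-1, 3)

Lagrange interpolation formula:
P(x) = Σ yᵢ × Lᵢ(x)
where Lᵢ(x) = Π_{j≠i} (x - xⱼ)/(xᵢ - xⱼ)

L_0(-1.4) = (-1.4 - (-1))/(-2 - (-1)) = 0.400000
L_1(-1.4) = (-1.4 - (-2))/(-1 - (-2)) = 0.600000

P(-1.4) = 9×L_0(-1.4) + 3×L_1(-1.4)
P(-1.4) = 5.400000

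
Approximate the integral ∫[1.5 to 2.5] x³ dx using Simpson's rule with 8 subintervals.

f(x) = x³
a = 1.5, b = 2.5, n = 8
h = (b - a)/n = 0.125000

Simpson's rule: (h/3)[f(x₀) + 4f(x₁) + 2f(x₂) + ... + f(xₙ)]

x_0 = 1.5000, f(x_0) = 3.375000, coefficient = 1
x_1 = 1.6250, f(x_1) = 4.291016, coefficient = 4
x_2 = 1.7500, f(x_2) = 5.359375, coefficient = 2
x_3 = 1.8750, f(x_3) = 6.591797, coefficient = 4
x_4 = 2.0000, f(x_4) = 8.000000, coefficient = 2
x_5 = 2.1250, f(x_5) = 9.595703, coefficient = 4
x_6 = 2.2500, f(x_6) = 11.390625, coefficient = 2
x_7 = 2.3750, f(x_7) = 13.396484, coefficient = 4
x_8 = 2.5000, f(x_8) = 15.625000, coefficient = 1

I ≈ (0.125000/3) × 204.000000 = 8.500000
Exact value: 8.500000
Error: 0.000000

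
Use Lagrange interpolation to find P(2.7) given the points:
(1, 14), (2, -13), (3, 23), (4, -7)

Lagrange interpolation formula:
P(x) = Σ yᵢ × Lᵢ(x)
where Lᵢ(x) = Π_{j≠i} (x - xⱼ)/(xᵢ - xⱼ)

L_0(2.7) = (2.7 - 2)/(1 - 2) × (2.7 - 3)/(1 - 3) × (2.7 - 4)/(1 - 4) = -0.045500
L_1(2.7) = (2.7 - 1)/(2 - 1) × (2.7 - 3)/(2 - 3) × (2.7 - 4)/(2 - 4) = 0.331500
L_2(2.7) = (2.7 - 1)/(3 - 1) × (2.7 - 2)/(3 - 2) × (2.7 - 4)/(3 - 4) = 0.773500
L_3(2.7) = (2.7 - 1)/(4 - 1) × (2.7 - 2)/(4 - 2) × (2.7 - 3)/(4 - 3) = -0.059500

P(2.7) = 14×L_0(2.7) + (-13)×L_1(2.7) + 23×L_2(2.7) + (-7)×L_3(2.7)
P(2.7) = 13.260500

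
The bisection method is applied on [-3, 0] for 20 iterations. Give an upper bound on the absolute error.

Bisection error bound: |error| ≤ (b-a)/2^n
|error| ≤ (0 - (-3))/2^20 = 3/2^20
|error| ≤ 0.0000028610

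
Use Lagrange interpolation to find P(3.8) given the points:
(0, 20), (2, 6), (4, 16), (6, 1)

Lagrange interpolation formula:
P(x) = Σ yᵢ × Lᵢ(x)
where Lᵢ(x) = Π_{j≠i} (x - xⱼ)/(xᵢ - xⱼ)

L_0(3.8) = (3.8 - 2)/(0 - 2) × (3.8 - 4)/(0 - 4) × (3.8 - 6)/(0 - 6) = -0.016500
L_1(3.8) = (3.8 - 0)/(2 - 0) × (3.8 - 4)/(2 - 4) × (3.8 - 6)/(2 - 6) = 0.104500
L_2(3.8) = (3.8 - 0)/(4 - 0) × (3.8 - 2)/(4 - 2) × (3.8 - 6)/(4 - 6) = 0.940500
L_3(3.8) = (3.8 - 0)/(6 - 0) × (3.8 - 2)/(6 - 2) × (3.8 - 4)/(6 - 4) = -0.028500

P(3.8) = 20×L_0(3.8) + 6×L_1(3.8) + 16×L_2(3.8) + 1×L_3(3.8)
P(3.8) = 15.316500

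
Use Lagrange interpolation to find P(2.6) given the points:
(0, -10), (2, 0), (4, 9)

Lagrange interpolation formula:
P(x) = Σ yᵢ × Lᵢ(x)
where Lᵢ(x) = Π_{j≠i} (x - xⱼ)/(xᵢ - xⱼ)

L_0(2.6) = (2.6 - 2)/(0 - 2) × (2.6 - 4)/(0 - 4) = -0.105000
L_1(2.6) = (2.6 - 0)/(2 - 0) × (2.6 - 4)/(2 - 4) = 0.910000
L_2(2.6) = (2.6 - 0)/(4 - 0) × (2.6 - 2)/(4 - 2) = 0.195000

P(2.6) = (-10)×L_0(2.6) + 0×L_1(2.6) + 9×L_2(2.6)
P(2.6) = 2.805000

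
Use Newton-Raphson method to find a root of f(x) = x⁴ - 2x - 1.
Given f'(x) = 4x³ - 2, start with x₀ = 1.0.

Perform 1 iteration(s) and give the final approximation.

f(x) = x⁴ - 2x - 1
f'(x) = 4x³ - 2
x₀ = 1.0

Newton-Raphson formula: x_{n+1} = x_n - f(x_n)/f'(x_n)

Iteration 1:
  f(1.000000) = -2.000000
  f'(1.000000) = 2.000000
  x_1 = 1.000000 - (-2.000000)/2.000000 = 2.000000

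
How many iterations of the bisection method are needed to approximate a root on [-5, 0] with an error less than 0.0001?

We need (b-a)/2^n ≤ 0.0001
(0 - (-5))/2^n ≤ 0.0001
5/2^n ≤ 0.0001
2^n ≥ 50000
n ≥ log₂(50000) = 15.61
n ≥ 16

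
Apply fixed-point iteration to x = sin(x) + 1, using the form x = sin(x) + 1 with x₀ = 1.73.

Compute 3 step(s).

Equation: x = sin(x) + 1
Fixed-point form: x = sin(x) + 1
x₀ = 1.73

x_1 = g(1.730000) = 1.987354
x_2 = g(1.987354) = 1.914487
x_3 = g(1.914487) = 1.941517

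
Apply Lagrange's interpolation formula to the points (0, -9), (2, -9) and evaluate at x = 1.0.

Lagrange interpolation formula:
P(x) = Σ yᵢ × Lᵢ(x)
where Lᵢ(x) = Π_{j≠i} (x - xⱼ)/(xᵢ - xⱼ)

L_0(1.0) = (1.0 - 2)/(0 - 2) = 0.500000
L_1(1.0) = (1.0 - 0)/(2 - 0) = 0.500000

P(1.0) = (-9)×L_0(1.0) + (-9)×L_1(1.0)
P(1.0) = -9.000000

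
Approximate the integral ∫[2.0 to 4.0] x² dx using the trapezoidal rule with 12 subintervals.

f(x) = x²
a = 2.0, b = 4.0, n = 12
h = (b - a)/n = 0.166667

Trapezoidal rule: (h/2)[f(x₀) + 2f(x₁) + 2f(x₂) + ... + f(xₙ)]

x_0 = 2.0000, f(x_0) = 4.000000, coefficient = 1
x_1 = 2.1667, f(x_1) = 4.694444, coefficient = 2
x_2 = 2.3333, f(x_2) = 5.444444, coefficient = 2
x_3 = 2.5000, f(x_3) = 6.250000, coefficient = 2
x_4 = 2.6667, f(x_4) = 7.111111, coefficient = 2
x_5 = 2.8333, f(x_5) = 8.027778, coefficient = 2
x_6 = 3.0000, f(x_6) = 9.000000, coefficient = 2
x_7 = 3.1667, f(x_7) = 10.027778, coefficient = 2
x_8 = 3.3333, f(x_8) = 11.111111, coefficient = 2
x_9 = 3.5000, f(x_9) = 12.250000, coefficient = 2
x_10 = 3.6667, f(x_10) = 13.444444, coefficient = 2
x_11 = 3.8333, f(x_11) = 14.694444, coefficient = 2
x_12 = 4.0000, f(x_12) = 16.000000, coefficient = 1

I ≈ (0.166667/2) × 224.111111 = 18.675926
Exact value: 18.666667
Error: 0.009259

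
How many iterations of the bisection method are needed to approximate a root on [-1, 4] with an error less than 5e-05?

We need (b-a)/2^n ≤ 5e-05
(4 - (-1))/2^n ≤ 5e-05
5/2^n ≤ 5e-05
2^n ≥ 100000
n ≥ log₂(100000) = 16.61
n ≥ 17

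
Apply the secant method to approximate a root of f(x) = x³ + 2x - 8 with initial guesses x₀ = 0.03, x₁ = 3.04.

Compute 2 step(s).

f(x) = x³ + 2x - 8
x₀ = 0.03, x₁ = 3.04

Secant formula: x_{n+1} = x_n - f(x_n)(x_n - x_{n-1})/(f(x_n) - f(x_{n-1}))

Iteration 1:
  f(0.030000) = -7.939973
  f(3.040000) = 26.174464
  x_2 = 3.040000 - 26.174464×(3.040000 - 0.030000)/(26.174464 - (-7.939973))
       = 0.730563
Iteration 2:
  f(3.040000) = 26.174464
  f(0.730563) = -6.148956
  x_3 = 0.730563 - (-6.148956)×(0.730563 - 3.040000)/(-6.148956 - 26.174464)
       = 1.169892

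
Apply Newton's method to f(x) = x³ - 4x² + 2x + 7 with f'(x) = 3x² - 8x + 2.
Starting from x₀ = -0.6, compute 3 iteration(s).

f(x) = x³ - 4x² + 2x + 7
f'(x) = 3x² - 8x + 2
x₀ = -0.6

Newton-Raphson formula: x_{n+1} = x_n - f(x_n)/f'(x_n)

Iteration 1:
  f(-0.600000) = 4.144000
  f'(-0.600000) = 7.880000
  x_1 = -0.600000 - 4.144000/7.880000 = -1.125888
Iteration 2:
  f(-1.125888) = -1.749478
  f'(-1.125888) = 14.809980
  x_2 = -1.125888 - (-1.749478)/14.809980 = -1.007760
Iteration 3:
  f(-1.007760) = -0.101302
  f'(-1.007760) = 13.108820
  x_3 = -1.007760 - (-0.101302)/13.108820 = -1.000032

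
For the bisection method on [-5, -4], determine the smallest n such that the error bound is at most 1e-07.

We need (b-a)/2^n ≤ 1e-07
(-4 - (-5))/2^n ≤ 1e-07
1/2^n ≤ 1e-07
2^n ≥ 10000000
n ≥ log₂(10000000) = 23.25
n ≥ 24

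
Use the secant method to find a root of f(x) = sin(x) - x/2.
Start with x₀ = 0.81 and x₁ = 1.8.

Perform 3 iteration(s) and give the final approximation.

f(x) = sin(x) - x/2
x₀ = 0.81, x₁ = 1.8

Secant formula: x_{n+1} = x_n - f(x_n)(x_n - x_{n-1})/(f(x_n) - f(x_{n-1}))

Iteration 1:
  f(0.810000) = 0.319287
  f(1.800000) = 0.073848
  x_2 = 1.800000 - 0.073848×(1.800000 - 0.810000)/(0.073848 - 0.319287)
       = 2.097870
Iteration 2:
  f(1.800000) = 0.073848
  f(2.097870) = -0.184653
  x_3 = 2.097870 - (-0.184653)×(2.097870 - 1.800000)/(-0.184653 - 0.073848)
       = 1.885095
Iteration 3:
  f(2.097870) = -0.184653
  f(1.885095) = 0.008466
  x_4 = 1.885095 - 0.008466×(1.885095 - 2.097870)/(0.008466 - (-0.184653))
       = 1.894423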